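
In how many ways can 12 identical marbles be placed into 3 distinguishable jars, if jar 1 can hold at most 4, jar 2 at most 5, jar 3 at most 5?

By stars and bars, unrestricted non-negative solutions to x_1+…+x_3 = 12 number C(12+2,2) = 91.
Subtract solutions that violate a single cap (substitute x_i' = x_i − (cap_i+1)): x_1 ≥ 5 gives C(9,2) = 36; x_2 ≥ 6 gives C(8,2) = 28; x_3 ≥ 6 gives C(8,2) = 28. Together 92.
Add back pairs where two caps are both exceeded: 3 + 3 + 1 = 7.
By inclusion–exclusion the count is 91 − 92 + 7 = 6.

6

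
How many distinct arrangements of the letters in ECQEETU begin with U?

120

With the first slot taken by U, it remains to arrange the other 6 letters (ECQEET).
Those 6 letters have E appearing 3 times, giving (6)!/(3!) = 120.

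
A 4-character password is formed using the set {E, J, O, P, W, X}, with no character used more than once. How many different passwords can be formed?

Choose and order 4 of the 6 symbols: the first character has 6 options, the next 5, then 4, 3.
That product is 6 × 5 × 4 × 3 = 360.

360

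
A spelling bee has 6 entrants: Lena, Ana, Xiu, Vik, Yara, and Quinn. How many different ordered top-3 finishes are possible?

There are 6 choices for 1st place, 5 for 2nd, and 4 for 3rd.
That gives 6 × 5 × 4 = 120.

120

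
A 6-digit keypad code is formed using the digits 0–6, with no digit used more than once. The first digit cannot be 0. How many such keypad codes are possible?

4320

The first digit has 7−1 = 6 choices (anything except 0).
The remaining 5 digits are filled from the other 6 symbols without repetition: 6 × 5 × 4 × 3 × 2 = 720.
Total: 6 × 720 = 4320.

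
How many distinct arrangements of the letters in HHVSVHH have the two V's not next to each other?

75

Total arrangements of HHVSVHH: 7!/(4!·2!) = 105.
If the two V's are adjacent, glue them into one block, leaving 6 items to arrange: (6)!/(4!) = 30 ways.
Hence 105 − 30 = 75.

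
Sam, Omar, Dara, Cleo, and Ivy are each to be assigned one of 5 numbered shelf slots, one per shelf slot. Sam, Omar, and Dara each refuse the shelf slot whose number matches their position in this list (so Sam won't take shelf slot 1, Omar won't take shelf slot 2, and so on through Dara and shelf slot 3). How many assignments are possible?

64

Let Aᵢ (for i ∈ {1, 2, 3}) be the placements that put person i in their forbidden shelf slot. Any j of these fix j positions, leaving (5−j)! ways to fill the rest, and there are C(3,j) ways to pick which j.
By inclusion–exclusion, the number of valid placements is Σ_{j=0}^{3} (−1)^j C(3,j)·(5−j)!.
Computing: 120 − 72 + 18 − 2 = 64.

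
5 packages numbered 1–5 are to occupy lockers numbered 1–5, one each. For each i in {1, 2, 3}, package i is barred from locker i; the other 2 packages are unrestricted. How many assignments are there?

Let Aᵢ (for i ∈ {1, 2, 3}) be the placements that put package i in its forbidden locker. Any j of these fix j positions, leaving (5−j)! ways to fill the rest, and there are C(3,j) ways to pick which j.
By inclusion–exclusion, the number of valid placements is Σ_{j=0}^{3} (−1)^j C(3,j)·(5−j)!.
Computing: 120 − 72 + 18 − 2 = 64.

64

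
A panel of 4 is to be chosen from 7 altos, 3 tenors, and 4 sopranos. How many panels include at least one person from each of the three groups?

462

Total 4-person selections from all 14: C(14,4) = 1001.
Selections missing a whole group: no altos → C(7,4) = 35; no tenors → C(11,4) = 330; no sopranos → C(10,4) = 210.
Add back selections omitting two groups (i.e. drawn from a single group): C(7,4) + C(3,4) + C(4,4) = 36.
By inclusion–exclusion: 1001 − 575 + 36 = 462.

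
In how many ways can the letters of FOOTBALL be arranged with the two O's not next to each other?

7560

There are 8!/(2!·2!) = 10080 arrangements of FOOTBALL in total.
Arrangements with the O's together: treat OO as one letter, giving (7)!/(2!) = 2520.
Subtracting, 10080 − 2520 = 7560 arrangements keep the O's apart.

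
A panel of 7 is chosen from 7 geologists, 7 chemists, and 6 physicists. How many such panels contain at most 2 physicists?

Split by how many physicists are chosen (0 through 2).
Sum: C(6,0)·C(14,7) + C(6,1)·C(14,6) + C(6,2)·C(14,5) = 3432 + 18018 + 30030 = 51480.

51480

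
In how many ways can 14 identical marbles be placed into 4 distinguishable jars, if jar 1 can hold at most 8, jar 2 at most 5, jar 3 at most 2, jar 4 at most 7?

98

Without the upper bounds there are C(17,3) = 680 ways to split 14 among 4 jars.
Subtract solutions that violate a single cap (substitute x_i' = x_i − (cap_i+1)): x_1 ≥ 9 gives C(8,3) = 56; x_2 ≥ 6 gives C(11,3) = 165; x_3 ≥ 3 gives C(14,3) = 364; x_4 ≥ 8 gives C(9,3) = 84. Together 669.
Add back pairs where two caps are both exceeded: 0 + 10 + 0 + 56 + 1 + 20 = 87.
By inclusion–exclusion the count is 680 − 669 + 87 = 98.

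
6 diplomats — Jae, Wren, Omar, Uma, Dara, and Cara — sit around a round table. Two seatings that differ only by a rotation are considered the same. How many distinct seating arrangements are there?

120

Around a circle, 6 distinct people have 6!/6 = (5)! = 120 rotationally distinct seatings.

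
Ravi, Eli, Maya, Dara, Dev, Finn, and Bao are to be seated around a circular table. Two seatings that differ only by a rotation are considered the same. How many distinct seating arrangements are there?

Around a circle, 7 distinct people have 7!/7 = (6)! = 720 rotationally distinct seatings.

720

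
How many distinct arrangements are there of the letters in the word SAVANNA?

Letter multiplicities in SAVANNA: A×3, N×2, S×1, V×1.
Dividing 7! = 5040 by 3!·2! = 12 for the repeated letters gives 420.

420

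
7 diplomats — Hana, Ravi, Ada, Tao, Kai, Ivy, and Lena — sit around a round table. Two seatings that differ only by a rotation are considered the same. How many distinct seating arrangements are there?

720

Around a circle, 7 distinct people have 7!/7 = (6)! = 720 rotationally distinct seatings.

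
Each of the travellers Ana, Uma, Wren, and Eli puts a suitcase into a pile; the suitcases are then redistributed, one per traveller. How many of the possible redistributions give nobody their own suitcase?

9

Count assignments avoiding every fixed point. For any j of the 4 travellers fixed to their own suitcase, the other 4−j can be arranged in (4−j)! ways.
By inclusion–exclusion this is Σ_{j=0}^{4} (−1)^j C(4,j)·(4−j)!.
Computing: 24 − 24 + 12 − 4 + 1 = 9.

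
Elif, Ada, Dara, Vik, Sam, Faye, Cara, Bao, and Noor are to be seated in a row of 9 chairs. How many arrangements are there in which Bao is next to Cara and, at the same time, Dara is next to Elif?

20160

Treat {Bao,Cara} as one block (2 orders) and {Dara,Elif} as another (2 orders).
That leaves 7 units to arrange: 2 × 2 × 7! = 4 × 5040 = 20160.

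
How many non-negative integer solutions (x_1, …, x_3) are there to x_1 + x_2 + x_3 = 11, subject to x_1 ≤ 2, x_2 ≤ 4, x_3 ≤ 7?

By stars and bars, unrestricted non-negative solutions to x_1+…+x_3 = 11 number C(11+2,2) = 78.
Subtract solutions that violate a single cap (substitute x_i' = x_i − (cap_i+1)): x_1 ≥ 3 gives C(10,2) = 45; x_2 ≥ 5 gives C(8,2) = 28; x_3 ≥ 8 gives C(5,2) = 10. Together 83.
Add back pairs where two caps are both exceeded: 10 + 1 + 0 = 11.
By inclusion–exclusion the count is 78 − 83 + 11 = 6.

6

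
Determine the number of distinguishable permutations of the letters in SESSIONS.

Letter multiplicities in SESSIONS: E×1, I×1, N×1, O×1, S×4.
Dividing 8! = 40320 by 4! = 24 for the repeated letters gives 1680.

1680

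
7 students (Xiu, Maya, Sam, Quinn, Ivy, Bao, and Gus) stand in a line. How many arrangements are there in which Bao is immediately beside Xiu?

Place the 5 others and the Bao-Xiu pair as 6 objects in a line; the pair has 2 internal arrangements.
That gives 2 × 6! = 2 × 720 = 1440.

1440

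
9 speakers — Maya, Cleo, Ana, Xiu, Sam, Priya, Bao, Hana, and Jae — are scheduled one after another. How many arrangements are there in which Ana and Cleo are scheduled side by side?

Glue Ana and Cleo into one block (2 internal orders), leaving 8 units to arrange in a row.
So the count is 2·(8)! = 80640.

80640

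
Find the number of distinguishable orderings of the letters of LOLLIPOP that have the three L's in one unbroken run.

Treat the 3 copies of L as a single block. The multiset to arrange is then {LLL, I, O, O, P, P}, 6 items in all.
That gives (6)!/(2!·2!) = 180 arrangements.

180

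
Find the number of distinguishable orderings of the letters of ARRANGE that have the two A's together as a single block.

360

Treat the 2 copies of A as a single block. The multiset to arrange is then {AA, E, G, N, R, R}, 6 items in all.
That gives (6)!/(2!) = 360 arrangements.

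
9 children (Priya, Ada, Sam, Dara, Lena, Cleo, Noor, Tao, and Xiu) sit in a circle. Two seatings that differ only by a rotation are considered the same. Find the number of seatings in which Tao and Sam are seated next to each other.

Glue Tao and Sam into a block (2 internal orders). Seating 8 units around a circle gives (7)! arrangements.
So 2 × (7)! = 2 × 5040 = 10080.

10080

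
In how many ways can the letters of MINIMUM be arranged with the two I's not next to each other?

300

Total arrangements of MINIMUM: 7!/(3!·2!) = 420.
Arrangements with the I's together: treat II as one letter, giving (6)!/(3!) = 120.
Subtracting, 420 − 120 = 300 arrangements keep the I's apart.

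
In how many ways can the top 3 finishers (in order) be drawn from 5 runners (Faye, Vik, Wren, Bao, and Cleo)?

There are 5 choices for 1st place, 4 for 2nd, and 3 for 3rd.
That gives 5 × 4 × 3 = 60.

60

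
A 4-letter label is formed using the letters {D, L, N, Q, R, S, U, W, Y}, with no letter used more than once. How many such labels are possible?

Choose and order 4 of the 9 symbols: the first letter has 9 options, the next 8, then 7, 6.
That product is 9 × 8 × 7 × 6 = 3024.

3024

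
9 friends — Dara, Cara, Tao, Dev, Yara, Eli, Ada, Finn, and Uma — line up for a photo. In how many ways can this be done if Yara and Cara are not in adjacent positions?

There are 9! = 362880 arrangements in all. If Yara and Cara are adjacent, merging them into one block gives 2·(8)! = 80640 arrangements.
Complementary counting: 362880 − 80640 = 282240.

282240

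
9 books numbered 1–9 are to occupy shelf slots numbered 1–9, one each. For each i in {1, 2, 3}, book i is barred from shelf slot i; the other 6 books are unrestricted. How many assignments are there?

Let Aᵢ (for i ∈ {1, 2, 3}) be the placements that put book i in its forbidden shelf slot. Any j of these fix j positions, leaving (9−j)! ways to fill the rest, and there are C(3,j) ways to pick which j.
By inclusion–exclusion, the number of valid placements is Σ_{j=0}^{3} (−1)^j C(3,j)·(9−j)!.
Computing: 362880 − 120960 + 15120 − 720 = 256320.

256320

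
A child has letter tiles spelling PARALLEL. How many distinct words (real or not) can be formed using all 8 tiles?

PARALLEL has 8 letters with A appearing twice and L appearing 3 times.
Dividing 8! = 40320 by 3!·2! = 12 for the repeated letters gives 3360.

3360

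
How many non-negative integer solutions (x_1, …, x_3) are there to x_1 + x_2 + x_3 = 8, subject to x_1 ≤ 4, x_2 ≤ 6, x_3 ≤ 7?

Without the upper bounds there are C(10,2) = 45 ways to split 8 among 3 variables.
Subtract solutions that violate a single cap (substitute x_i' = x_i − (cap_i+1)): x_1 ≥ 5 gives C(5,2) = 10; x_2 ≥ 7 gives C(3,2) = 3; x_3 ≥ 8 gives C(2,2) = 1. Together 14.
No two caps can be exceeded simultaneously, so the pair terms are all 0.
By inclusion–exclusion the count is 45 − 14 + 0 = 31.

31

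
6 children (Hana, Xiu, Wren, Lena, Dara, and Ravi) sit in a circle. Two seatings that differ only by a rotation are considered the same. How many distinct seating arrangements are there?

Around a circle, 6 distinct people have 6!/6 = (5)! = 120 rotationally distinct seatings.

120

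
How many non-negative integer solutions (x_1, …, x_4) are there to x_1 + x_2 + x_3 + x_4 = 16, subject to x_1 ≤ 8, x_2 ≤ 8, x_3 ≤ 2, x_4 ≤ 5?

81

By stars and bars, unrestricted non-negative solutions to x_1+…+x_4 = 16 number C(16+3,3) = 969.
Subtract solutions that violate a single cap (substitute x_i' = x_i − (cap_i+1)): x_1 ≥ 9 gives C(10,3) = 120; x_2 ≥ 9 gives C(10,3) = 120; x_3 ≥ 3 gives C(16,3) = 560; x_4 ≥ 6 gives C(13,3) = 286. Together 1086.
Add back pairs where two caps are both exceeded: 0 + 35 + 4 + 35 + 4 + 120 = 198.
By inclusion–exclusion the count is 969 − 1086 + 198 = 81.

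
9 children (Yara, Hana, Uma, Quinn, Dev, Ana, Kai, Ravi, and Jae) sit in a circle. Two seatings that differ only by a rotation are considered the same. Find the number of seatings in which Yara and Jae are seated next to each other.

Treat {Yara, Jae} as one unit (2 internal orders) and seat the resulting 8 units around the table: (7)! circular arrangements.
So 2 × (7)! = 2 × 5040 = 10080.

10080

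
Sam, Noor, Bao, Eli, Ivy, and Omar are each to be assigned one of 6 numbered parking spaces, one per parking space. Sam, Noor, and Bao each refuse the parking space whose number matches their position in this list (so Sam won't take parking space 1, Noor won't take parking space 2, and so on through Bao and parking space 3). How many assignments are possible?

426

Let Aᵢ (for i ∈ {1, 2, 3}) be the placements that put person i in their forbidden parking space. Any j of these fix j positions, leaving (6−j)! ways to fill the rest, and there are C(3,j) ways to pick which j.
By inclusion–exclusion, the number of valid placements is Σ_{j=0}^{3} (−1)^j C(3,j)·(6−j)!.
Computing: 720 − 360 + 72 − 6 = 426.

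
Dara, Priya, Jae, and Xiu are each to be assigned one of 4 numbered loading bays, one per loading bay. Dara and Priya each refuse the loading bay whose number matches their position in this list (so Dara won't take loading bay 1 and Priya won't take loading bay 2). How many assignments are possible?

Let Aᵢ (for i ∈ {1, 2}) be the placements that put person i in their forbidden loading bay. Any j of these fix j positions, leaving (4−j)! ways to fill the rest, and there are C(2,j) ways to pick which j.
By inclusion–exclusion, the number of valid placements is Σ_{j=0}^{2} (−1)^j C(2,j)·(4−j)!.
Computing: 24 − 12 + 2 = 14.

14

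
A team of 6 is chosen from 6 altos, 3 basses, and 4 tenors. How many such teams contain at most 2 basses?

Split by how many basses are chosen (0 through 2).
Sum: C(3,0)·C(10,6) + C(3,1)·C(10,5) + C(3,2)·C(10,4) = 210 + 756 + 630 = 1596.

1596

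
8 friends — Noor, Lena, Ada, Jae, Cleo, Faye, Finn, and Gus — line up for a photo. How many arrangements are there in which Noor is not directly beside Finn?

Of the 8! = 40320 arrangements, those with Noor and Finn adjacent number 2 × 7! = 10080 (treat the pair as a block with 2 internal orders).
So 40320 − 10080 = 30240 arrangements keep them apart.

30240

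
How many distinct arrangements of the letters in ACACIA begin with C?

20

With the first slot taken by C, it remains to arrange the other 5 letters (AACIA).
Those 5 letters have A appearing 3 times, giving (5)!/(3!) = 20.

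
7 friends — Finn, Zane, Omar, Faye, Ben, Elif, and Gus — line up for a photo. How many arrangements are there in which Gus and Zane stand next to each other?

1440

Glue Gus and Zane into one block (2 internal orders), leaving 6 units to arrange in a row.
So the count is 2·(6)! = 1440.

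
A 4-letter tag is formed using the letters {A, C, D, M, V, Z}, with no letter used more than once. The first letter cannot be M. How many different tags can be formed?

300

The first letter has 6−1 = 5 choices (anything except M).
The remaining 3 letters are filled from the other 5 symbols without repetition: 5 × 4 × 3 = 60.
Total: 5 × 60 = 300.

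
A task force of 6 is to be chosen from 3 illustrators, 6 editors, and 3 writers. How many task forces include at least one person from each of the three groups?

Unrestricted: C(12,6) = 924 ways to pick any 6 of the 12.
Subtract selections that omit an entire group: no illustrators → C(9,6) = 84; no editors → C(6,6) = 1; no writers → C(9,6) = 84.
Add back selections omitting two groups (i.e. drawn from a single group): C(3,6) + C(6,6) + C(3,6) = 1.
By inclusion–exclusion: 924 − 169 + 1 = 756.

756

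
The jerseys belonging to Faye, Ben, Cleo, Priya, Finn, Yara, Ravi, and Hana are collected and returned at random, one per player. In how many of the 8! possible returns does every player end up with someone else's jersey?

Let Aᵢ be the assignments in which player i gets their old jersey. We want the size of the complement of A₁∪…∪A_8.
By inclusion–exclusion this is Σ_{j=0}^{8} (−1)^j C(8,j)·(8−j)!.
Computing: 40320 − 40320 + 20160 − 6720 + 1680 − 336 + 56 − 8 + 1 = 14833.

14833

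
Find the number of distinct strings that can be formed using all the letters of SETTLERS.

Letter multiplicities in SETTLERS: E×2, L×1, R×1, S×2, T×2.
So there are 8! / (2!·2!·2!) = 5040 distinguishable arrangements.

5040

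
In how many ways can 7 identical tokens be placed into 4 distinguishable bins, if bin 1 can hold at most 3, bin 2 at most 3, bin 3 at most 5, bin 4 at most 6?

75

Ignoring the caps, the number of non-negative solutions to x_1+…+x_4 = 7 is C(10,3) = 120.
Subtract solutions that violate a single cap (substitute x_i' = x_i − (cap_i+1)): x_1 ≥ 4 gives C(6,3) = 20; x_2 ≥ 4 gives C(6,3) = 20; x_3 ≥ 6 gives C(4,3) = 4; x_4 ≥ 7 gives C(3,3) = 1. Together 45.
No two caps can be exceeded simultaneously, so the pair terms are all 0.
By inclusion–exclusion the count is 120 − 45 + 0 = 75.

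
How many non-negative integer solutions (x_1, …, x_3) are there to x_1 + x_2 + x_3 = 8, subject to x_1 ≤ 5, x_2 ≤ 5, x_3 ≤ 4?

23

Ignoring the caps, the number of non-negative solutions to x_1+…+x_3 = 8 is C(10,2) = 45.
Subtract solutions that violate a single cap (substitute x_i' = x_i − (cap_i+1)): x_1 ≥ 6 gives C(4,2) = 6; x_2 ≥ 6 gives C(4,2) = 6; x_3 ≥ 5 gives C(5,2) = 10. Together 22.
No two caps can be exceeded simultaneously, so the pair terms are all 0.
By inclusion–exclusion the count is 45 − 22 + 0 = 23.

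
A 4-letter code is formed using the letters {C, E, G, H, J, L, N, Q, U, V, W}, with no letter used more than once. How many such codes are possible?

7920

This is a permutation of 4 out of 11: P(11,4) = 11!/7!.
That product is 11 × 10 × 9 × 8 = 7920.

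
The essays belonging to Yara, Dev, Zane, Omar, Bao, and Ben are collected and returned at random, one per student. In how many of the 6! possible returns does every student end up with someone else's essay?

Count assignments avoiding every fixed point. For any j of the 6 students fixed to their own essay, the other 6−j can be arranged in (6−j)! ways.
By inclusion–exclusion this is Σ_{j=0}^{6} (−1)^j C(6,j)·(6−j)!.
Computing: 720 − 720 + 360 − 120 + 30 − 6 + 1 = 265.

265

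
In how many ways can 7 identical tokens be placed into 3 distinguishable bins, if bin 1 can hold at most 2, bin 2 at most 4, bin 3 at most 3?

6

By stars and bars, unrestricted non-negative solutions to x_1+…+x_3 = 7 number C(7+2,2) = 36.
Subtract solutions that violate a single cap (substitute x_i' = x_i − (cap_i+1)): x_1 ≥ 3 gives C(6,2) = 15; x_2 ≥ 5 gives C(4,2) = 6; x_3 ≥ 4 gives C(5,2) = 10. Together 31.
Add back pairs where two caps are both exceeded: 0 + 1 + 0 = 1.
By inclusion–exclusion the count is 36 − 31 + 1 = 6.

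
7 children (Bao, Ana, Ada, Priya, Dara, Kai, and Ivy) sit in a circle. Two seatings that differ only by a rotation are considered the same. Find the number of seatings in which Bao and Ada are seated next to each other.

Glue Bao and Ada into a block (2 internal orders). Seating 6 units around a circle gives (5)! arrangements.
So 2 × (5)! = 2 × 120 = 240.

240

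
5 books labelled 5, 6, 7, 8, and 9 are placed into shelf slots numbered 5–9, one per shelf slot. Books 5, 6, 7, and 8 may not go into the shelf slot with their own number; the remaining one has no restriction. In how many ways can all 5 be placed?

53

Let Aᵢ (for 5 ≤ i ≤ 8) be the placements that put book i in its forbidden shelf slot. Any j of these fix j positions, leaving (5−j)! ways to fill the rest, and there are C(4,j) ways to pick which j.
By inclusion–exclusion, the number of valid placements is Σ_{j=0}^{4} (−1)^j C(4,j)·(5−j)!.
Computing: 120 − 96 + 36 − 8 + 1 = 53.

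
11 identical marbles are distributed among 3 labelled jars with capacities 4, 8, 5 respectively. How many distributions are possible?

Without the upper bounds there are C(13,2) = 78 ways to split 11 among 3 jars.
Subtract solutions that violate a single cap (substitute x_i' = x_i − (cap_i+1)): x_1 ≥ 5 gives C(8,2) = 28; x_2 ≥ 9 gives C(4,2) = 6; x_3 ≥ 6 gives C(7,2) = 21. Together 55.
Add back pairs where two caps are both exceeded: 0 + 1 + 0 = 1.
By inclusion–exclusion the count is 78 − 55 + 1 = 24.

24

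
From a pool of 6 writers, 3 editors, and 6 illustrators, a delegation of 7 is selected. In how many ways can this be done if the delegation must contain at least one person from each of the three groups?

With no constraint there are C(15,7) = 6435 possible selections.
Subtract selections that omit an entire group: no writers → C(9,7) = 36; no editors → C(12,7) = 792; no illustrators → C(9,7) = 36.
Add back selections omitting two groups (i.e. drawn from a single group): C(6,7) + C(3,7) + C(6,7) = 0.
By inclusion–exclusion: 6435 − 864 + 0 = 5571.

5571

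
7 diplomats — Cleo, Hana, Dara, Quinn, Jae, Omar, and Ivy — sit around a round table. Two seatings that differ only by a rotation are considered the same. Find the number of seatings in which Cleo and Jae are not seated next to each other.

All circular seatings of 7 people number (6)! = 720.
Those with Cleo next to Jae: fuse the pair into one unit and seat 6 units around a circle — 2·(5)! = 240.
Subtracting, 720 − 240 = 480.

480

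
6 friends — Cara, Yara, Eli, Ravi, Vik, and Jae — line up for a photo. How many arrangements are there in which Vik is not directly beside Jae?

480

Of the 6! = 720 arrangements, those with Vik and Jae adjacent number 2 × 5! = 240 (treat the pair as a block with 2 internal orders).
So 720 − 240 = 480 arrangements keep them apart.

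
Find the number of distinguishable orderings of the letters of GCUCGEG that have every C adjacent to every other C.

Treat the 2 copies of C as a single block. The multiset to arrange is then {CC, E, G, G, G, U}, 6 items in all.
That gives (6)!/(3!) = 120 arrangements.

120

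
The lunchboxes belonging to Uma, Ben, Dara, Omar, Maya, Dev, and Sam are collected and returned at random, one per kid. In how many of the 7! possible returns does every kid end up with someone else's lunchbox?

1854

Let Aᵢ be the assignments in which kid i gets their own lunchbox. We want the size of the complement of A₁∪…∪A_7.
By inclusion–exclusion this is Σ_{j=0}^{7} (−1)^j C(7,j)·(7−j)!.
Computing: 5040 − 5040 + 2520 − 840 + 210 − 42 + 7 − 1 = 1854.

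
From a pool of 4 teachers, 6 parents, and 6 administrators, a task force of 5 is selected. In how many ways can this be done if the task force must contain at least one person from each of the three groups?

3084

Total 5-person selections from all 16: C(16,5) = 4368.
Subtract selections that omit an entire group: no teachers → C(12,5) = 792; no parents → C(10,5) = 252; no administrators → C(10,5) = 252.
Add back selections omitting two groups (i.e. drawn from a single group): C(4,5) + C(6,5) + C(6,5) = 12.
By inclusion–exclusion: 4368 − 1296 + 12 = 3084.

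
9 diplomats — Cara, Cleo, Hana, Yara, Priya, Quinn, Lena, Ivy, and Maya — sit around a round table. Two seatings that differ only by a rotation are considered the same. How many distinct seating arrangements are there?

40320

Fix one person's seat to break rotational symmetry; the remaining 8 people can be arranged in (8)! = 40320 ways.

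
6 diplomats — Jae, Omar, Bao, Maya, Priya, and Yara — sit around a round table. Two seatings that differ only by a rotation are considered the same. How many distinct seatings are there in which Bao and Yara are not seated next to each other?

72

Without the restriction there are (5)! = 120 seatings.
Seatings with Bao beside Yara: treat them as a block with 2 internal orders, giving 2 × (4)! = 48.
Subtracting, 120 − 48 = 72.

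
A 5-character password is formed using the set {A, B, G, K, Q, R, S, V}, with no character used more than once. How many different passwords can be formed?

6720

Choose and order 5 of the 8 symbols: the first character has 8 options, the next 7, and so on down to 4.
8 × 7 × 6 × 5 × 4 = 6720.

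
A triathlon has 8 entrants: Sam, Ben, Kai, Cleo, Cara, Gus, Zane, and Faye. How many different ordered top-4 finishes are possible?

1680

This is an ordered selection of 4 from 8: P(8,4).
That gives 8 × 7 × 6 × 5 = 1680.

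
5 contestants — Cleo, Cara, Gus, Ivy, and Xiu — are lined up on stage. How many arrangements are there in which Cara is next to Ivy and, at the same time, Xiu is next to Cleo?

Treat {Cara,Ivy} as one block (2 orders) and {Xiu,Cleo} as another (2 orders).
That leaves 3 units to arrange: 2 × 2 × 3! = 4 × 6 = 24.

24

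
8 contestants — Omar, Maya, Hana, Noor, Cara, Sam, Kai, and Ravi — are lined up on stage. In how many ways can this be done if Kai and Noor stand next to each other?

Glue Kai and Noor into one block (2 internal orders), leaving 7 units to arrange in a row.
So the count is 2·(7)! = 10080.

10080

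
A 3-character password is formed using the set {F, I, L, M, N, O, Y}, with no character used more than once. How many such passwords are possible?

210

Choose and order 3 of the 7 symbols: the first character has 7 options, the next 6, then 5.
7 × 6 × 5 = 210.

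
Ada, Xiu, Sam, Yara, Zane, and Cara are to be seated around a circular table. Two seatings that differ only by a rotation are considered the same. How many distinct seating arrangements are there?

Fix one person's seat to break rotational symmetry; the remaining 5 people can be arranged in (5)! = 120 ways.

120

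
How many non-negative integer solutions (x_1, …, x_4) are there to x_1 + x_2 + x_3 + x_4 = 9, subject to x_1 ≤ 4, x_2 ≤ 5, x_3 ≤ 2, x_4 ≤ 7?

Ignoring the caps, the number of non-negative solutions to x_1+…+x_4 = 9 is C(12,3) = 220.
Subtract solutions that violate a single cap (substitute x_i' = x_i − (cap_i+1)): x_1 ≥ 5 gives C(7,3) = 35; x_2 ≥ 6 gives C(6,3) = 20; x_3 ≥ 3 gives C(9,3) = 84; x_4 ≥ 8 gives C(4,3) = 4. Together 143.
Add back pairs where two caps are both exceeded: 0 + 4 + 0 + 1 + 0 + 0 = 5.
By inclusion–exclusion the count is 220 − 143 + 5 = 82.

82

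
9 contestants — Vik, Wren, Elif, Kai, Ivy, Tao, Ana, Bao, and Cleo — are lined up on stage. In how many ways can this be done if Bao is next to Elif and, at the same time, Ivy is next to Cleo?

Treat {Bao,Elif} as one block (2 orders) and {Ivy,Cleo} as another (2 orders).
That leaves 7 units to arrange: 2 × 2 × 7! = 4 × 5040 = 20160.

20160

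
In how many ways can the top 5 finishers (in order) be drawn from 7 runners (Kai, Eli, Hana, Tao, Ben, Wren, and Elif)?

2520

This is an ordered selection of 5 from 7: P(7,5).
That gives 7 × 6 × 5 × 4 × 3 = 2520.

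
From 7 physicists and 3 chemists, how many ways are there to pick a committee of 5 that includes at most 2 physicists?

21

Split by how many physicists are chosen (0 through 2).
Sum: C(7,0)·C(3,5) + C(7,1)·C(3,4) + C(7,2)·C(3,3) = 0 + 0 + 21 = 21.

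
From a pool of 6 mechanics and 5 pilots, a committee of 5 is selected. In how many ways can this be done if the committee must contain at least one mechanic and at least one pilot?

Unrestricted: C(11,5) = 462 ways to pick any 5 of the 11.
Selections missing a whole group: no mechanics → C(5,5) = 1; no pilots → C(6,5) = 6.
Both groups omitted at once is impossible, so 462 − 7 = 455.

455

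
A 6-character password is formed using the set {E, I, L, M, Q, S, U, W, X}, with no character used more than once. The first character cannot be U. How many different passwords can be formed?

53760

The first character has 9−1 = 8 choices (anything except U).
The remaining 5 characters are filled from the other 8 symbols without repetition: 8 × 7 × 6 × 5 × 4 = 6720.
Total: 8 × 6720 = 53760.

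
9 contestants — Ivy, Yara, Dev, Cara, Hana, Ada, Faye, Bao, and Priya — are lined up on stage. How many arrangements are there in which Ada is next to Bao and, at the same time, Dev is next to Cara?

20160

Treat {Ada,Bao} as one block (2 orders) and {Dev,Cara} as another (2 orders).
That leaves 7 units to arrange: 2 × 2 × 7! = 4 × 5040 = 20160.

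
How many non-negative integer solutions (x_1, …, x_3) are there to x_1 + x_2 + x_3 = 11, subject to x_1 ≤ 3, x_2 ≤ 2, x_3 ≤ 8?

Without the upper bounds there are C(13,2) = 78 ways to split 11 among 3 variables.
Subtract solutions that violate a single cap (substitute x_i' = x_i − (cap_i+1)): x_1 ≥ 4 gives C(9,2) = 36; x_2 ≥ 3 gives C(10,2) = 45; x_3 ≥ 9 gives C(4,2) = 6. Together 87.
Add back pairs where two caps are both exceeded: 15 + 0 + 0 = 15.
By inclusion–exclusion the count is 78 − 87 + 15 = 6.

6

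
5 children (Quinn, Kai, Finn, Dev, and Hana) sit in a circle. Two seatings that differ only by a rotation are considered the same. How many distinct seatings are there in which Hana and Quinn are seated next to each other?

Glue Hana and Quinn into a block (2 internal orders). Seating 4 units around a circle gives (3)! arrangements.
So 2 × (3)! = 2 × 6 = 12.

12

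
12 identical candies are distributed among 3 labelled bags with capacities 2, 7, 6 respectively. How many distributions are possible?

Ignoring the caps, the number of non-negative solutions to x_1+…+x_3 = 12 is C(14,2) = 91.
Subtract solutions that violate a single cap (substitute x_i' = x_i − (cap_i+1)): x_1 ≥ 3 gives C(11,2) = 55; x_2 ≥ 8 gives C(6,2) = 15; x_3 ≥ 7 gives C(7,2) = 21. Together 91.
Add back pairs where two caps are both exceeded: 3 + 6 + 0 = 9.
By inclusion–exclusion the count is 91 − 91 + 9 = 9.

9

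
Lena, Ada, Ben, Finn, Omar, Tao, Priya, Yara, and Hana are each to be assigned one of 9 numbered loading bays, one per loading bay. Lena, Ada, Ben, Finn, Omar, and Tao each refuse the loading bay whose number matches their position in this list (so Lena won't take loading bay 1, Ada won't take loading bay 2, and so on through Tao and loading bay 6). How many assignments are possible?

Let Aᵢ (for 1 ≤ i ≤ 6) be the placements that put person i in their forbidden loading bay. Any j of these fix j positions, leaving (9−j)! ways to fill the rest, and there are C(6,j) ways to pick which j.
By inclusion–exclusion, the number of valid placements is Σ_{j=0}^{6} (−1)^j C(6,j)·(9−j)!.
Computing: 362880 − 241920 + 75600 − 14400 + 1800 − 144 + 6 = 183822.

183822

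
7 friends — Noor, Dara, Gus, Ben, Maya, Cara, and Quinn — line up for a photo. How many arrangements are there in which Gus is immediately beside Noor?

1440

Treat {Gus, Noor} as a single unit. There are 6 units to order, and the pair itself can be ordered 2 ways.
That gives 2 × 6! = 2 × 720 = 1440.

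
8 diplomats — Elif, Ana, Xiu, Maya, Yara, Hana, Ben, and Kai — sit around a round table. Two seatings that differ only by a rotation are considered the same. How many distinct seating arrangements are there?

Fix one person's seat to break rotational symmetry; the remaining 7 people can be arranged in (7)! = 5040 ways.

5040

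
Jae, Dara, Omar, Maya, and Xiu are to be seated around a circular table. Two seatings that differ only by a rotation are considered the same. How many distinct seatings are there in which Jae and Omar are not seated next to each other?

12

All circular seatings of 5 people number (4)! = 24.
Seatings with Jae beside Omar: treat them as a block with 2 internal orders, giving 2 × (3)! = 12.
Subtracting, 24 − 12 = 12.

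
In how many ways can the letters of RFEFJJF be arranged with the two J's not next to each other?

300

Total arrangements of RFEFJJF: 7!/(3!·2!) = 420.
Arrangements with the J's together: treat JJ as one letter, giving (6)!/(3!) = 120.
Hence 420 − 120 = 300.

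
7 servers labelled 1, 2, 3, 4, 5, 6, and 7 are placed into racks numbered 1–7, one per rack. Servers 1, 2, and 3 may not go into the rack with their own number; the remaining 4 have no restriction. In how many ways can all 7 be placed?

Let Aᵢ (for i ∈ {1, 2, 3}) be the placements that put server i in its forbidden rack. Any j of these fix j positions, leaving (7−j)! ways to fill the rest, and there are C(3,j) ways to pick which j.
By inclusion–exclusion, the number of valid placements is Σ_{j=0}^{3} (−1)^j C(3,j)·(7−j)!.
Computing: 5040 − 2160 + 360 − 24 = 3216.

3216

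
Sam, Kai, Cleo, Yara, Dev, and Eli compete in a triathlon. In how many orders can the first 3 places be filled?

There are 6 choices for 1st place, 5 for 2nd, and 4 for 3rd.
That gives 6 × 5 × 4 = 120.

120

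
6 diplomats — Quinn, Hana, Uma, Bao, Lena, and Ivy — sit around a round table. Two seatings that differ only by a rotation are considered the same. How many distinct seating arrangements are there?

120

Around a circle, 6 distinct people have 6!/6 = (5)! = 120 rotationally distinct seatings.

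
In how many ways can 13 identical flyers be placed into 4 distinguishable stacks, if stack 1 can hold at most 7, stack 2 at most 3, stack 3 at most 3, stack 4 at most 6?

64

Ignoring the caps, the number of non-negative solutions to x_1+…+x_4 = 13 is C(16,3) = 560.
Subtract solutions that violate a single cap (substitute x_i' = x_i − (cap_i+1)): x_1 ≥ 8 gives C(8,3) = 56; x_2 ≥ 4 gives C(12,3) = 220; x_3 ≥ 4 gives C(12,3) = 220; x_4 ≥ 7 gives C(9,3) = 84. Together 580.
Add back pairs where two caps are both exceeded: 4 + 4 + 0 + 56 + 10 + 10 = 84.
By inclusion–exclusion the count is 560 − 580 + 84 = 64.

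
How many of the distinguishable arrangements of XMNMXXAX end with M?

210

With the last slot taken by M, it remains to arrange the other 7 letters (XNMXXAX).
Those 7 letters have X appearing 4 times, giving (7)!/(4!) = 210.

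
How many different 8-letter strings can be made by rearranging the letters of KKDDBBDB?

560

Letter multiplicities in KKDDBBDB: B×3, D×3, K×2.
The number of distinct arrangements is 8!/(3!·3!·2!) = 40320/72 = 560.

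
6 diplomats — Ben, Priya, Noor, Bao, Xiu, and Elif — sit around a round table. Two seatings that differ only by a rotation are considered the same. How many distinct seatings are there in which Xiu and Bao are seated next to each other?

Treat {Xiu, Bao} as one unit (2 internal orders) and seat the resulting 5 units around the table: (4)! circular arrangements.
So 2 × (4)! = 2 × 24 = 48.

48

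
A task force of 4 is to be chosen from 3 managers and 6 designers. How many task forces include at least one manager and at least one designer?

111

Unrestricted: C(9,4) = 126 ways to pick any 4 of the 9.
Subtract selections that omit an entire group: no managers → C(6,4) = 15; no designers → C(3,4) = 0.
Both groups omitted at once is impossible, so 126 − 15 = 111.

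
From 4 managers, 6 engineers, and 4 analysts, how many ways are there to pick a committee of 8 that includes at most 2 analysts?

1785

Split by how many analysts are chosen (0 through 2).
Sum: C(4,0)·C(10,8) + C(4,1)·C(10,7) + C(4,2)·C(10,6) = 45 + 480 + 1260 = 1785.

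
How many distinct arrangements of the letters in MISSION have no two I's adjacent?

900

Total arrangements of MISSION: 7!/(2!·2!) = 1260.
If the two I's are adjacent, glue them into one block, leaving 6 items to arrange: (6)!/(2!) = 360 ways.
Hence 1260 − 360 = 900.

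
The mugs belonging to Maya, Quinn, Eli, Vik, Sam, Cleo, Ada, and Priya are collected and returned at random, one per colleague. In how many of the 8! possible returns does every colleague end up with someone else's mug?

Let Aᵢ be the assignments in which colleague i gets their own mug. We want the size of the complement of A₁∪…∪A_8.
By inclusion–exclusion this is Σ_{j=0}^{8} (−1)^j C(8,j)·(8−j)!.
Computing: 40320 − 40320 + 20160 − 6720 + 1680 − 336 + 56 − 8 + 1 = 14833.

14833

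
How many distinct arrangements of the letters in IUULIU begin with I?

20

Fix I in the first position and arrange the remaining 5 letters.
Those 5 letters have U appearing 3 times, giving (5)!/(3!) = 20.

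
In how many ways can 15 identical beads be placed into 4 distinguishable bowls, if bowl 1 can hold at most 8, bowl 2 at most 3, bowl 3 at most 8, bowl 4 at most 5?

Ignoring the caps, the number of non-negative solutions to x_1+…+x_4 = 15 is C(18,3) = 816.
Subtract solutions that violate a single cap (substitute x_i' = x_i − (cap_i+1)): x_1 ≥ 9 gives C(9,3) = 84; x_2 ≥ 4 gives C(14,3) = 364; x_3 ≥ 9 gives C(9,3) = 84; x_4 ≥ 6 gives C(12,3) = 220. Together 752.
Add back pairs where two caps are both exceeded: 10 + 0 + 1 + 10 + 56 + 1 = 78.
By inclusion–exclusion the count is 816 − 752 + 78 = 142.

142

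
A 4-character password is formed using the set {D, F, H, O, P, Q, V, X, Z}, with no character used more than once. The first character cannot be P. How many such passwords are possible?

2688

The first character has 9−1 = 8 choices (anything except P).
The remaining 3 characters are filled from the other 8 symbols without repetition: 8 × 7 × 6 = 336.
Total: 8 × 336 = 2688.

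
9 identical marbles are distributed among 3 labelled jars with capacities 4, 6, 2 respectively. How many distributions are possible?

9

Ignoring the caps, the number of non-negative solutions to x_1+…+x_3 = 9 is C(11,2) = 55.
Subtract solutions that violate a single cap (substitute x_i' = x_i − (cap_i+1)): x_1 ≥ 5 gives C(6,2) = 15; x_2 ≥ 7 gives C(4,2) = 6; x_3 ≥ 3 gives C(8,2) = 28. Together 49.
Add back pairs where two caps are both exceeded: 0 + 3 + 0 = 3.
By inclusion–exclusion the count is 55 − 49 + 3 = 9.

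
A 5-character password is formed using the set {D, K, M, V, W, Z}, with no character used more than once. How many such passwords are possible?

This is a permutation of 5 out of 6: P(6,5) = 6!/1!.
That product is 6 × 5 × 4 × 3 × 2 = 720.

720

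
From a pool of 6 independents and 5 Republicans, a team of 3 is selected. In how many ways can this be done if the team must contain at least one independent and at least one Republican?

135

Unrestricted: C(11,3) = 165 ways to pick any 3 of the 11.
Subtract selections that omit an entire group: no independents → C(5,3) = 10; no Republicans → C(6,3) = 20.
Both groups omitted at once is impossible, so 165 − 30 = 135.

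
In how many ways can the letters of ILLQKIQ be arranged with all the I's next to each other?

180

Treat the 2 copies of I as a single block. The multiset to arrange is then {II, K, L, L, Q, Q}, 6 items in all.
That gives (6)!/(2!·2!) = 180 arrangements.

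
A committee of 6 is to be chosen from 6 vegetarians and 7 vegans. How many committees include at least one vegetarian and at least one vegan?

Unrestricted: C(13,6) = 1716 ways to pick any 6 of the 13.
Subtract selections that omit an entire group: no vegetarians → C(7,6) = 7; no vegans → C(6,6) = 1.
Both groups omitted at once is impossible, so 1716 − 8 = 1708.

1708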